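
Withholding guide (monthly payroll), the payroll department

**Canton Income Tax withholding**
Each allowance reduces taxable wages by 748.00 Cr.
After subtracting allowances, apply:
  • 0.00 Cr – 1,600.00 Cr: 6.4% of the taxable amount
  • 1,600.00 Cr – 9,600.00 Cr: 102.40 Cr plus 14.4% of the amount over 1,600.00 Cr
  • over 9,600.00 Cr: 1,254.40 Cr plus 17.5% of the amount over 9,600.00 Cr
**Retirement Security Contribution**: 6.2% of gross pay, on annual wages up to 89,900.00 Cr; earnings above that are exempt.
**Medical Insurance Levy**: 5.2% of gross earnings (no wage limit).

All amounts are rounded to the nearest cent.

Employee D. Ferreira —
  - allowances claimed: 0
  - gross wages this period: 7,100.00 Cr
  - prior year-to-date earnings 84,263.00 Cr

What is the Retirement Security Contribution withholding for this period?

349.49 Cr

Retirement Security Contribution: cap 89,900.00 Cr − YTD 84,263.00 Cr = 5,637.00 Cr subject; 6.2% × 5,637.00 Cr = 349.49 Cr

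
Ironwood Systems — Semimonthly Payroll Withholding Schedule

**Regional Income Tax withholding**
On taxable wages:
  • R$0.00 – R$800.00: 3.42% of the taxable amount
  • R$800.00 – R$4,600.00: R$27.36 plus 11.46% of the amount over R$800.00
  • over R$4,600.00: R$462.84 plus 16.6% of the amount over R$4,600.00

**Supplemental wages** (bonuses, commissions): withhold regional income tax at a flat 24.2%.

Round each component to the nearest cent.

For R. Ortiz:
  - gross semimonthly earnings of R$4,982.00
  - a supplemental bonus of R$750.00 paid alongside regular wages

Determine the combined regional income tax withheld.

Regional Income Tax: taxable = R$4,982.00
  R$462.84 + 16.6% × (R$4,982.00 − R$4,600.00) = R$462.84 + 16.6% × R$382.00 = R$526.25
Supplemental (24.2% flat on bonus): 24.2% × R$750.00 = R$181.50
Total regional income tax: R$526.25 + R$181.50 = R$707.75

R$707.75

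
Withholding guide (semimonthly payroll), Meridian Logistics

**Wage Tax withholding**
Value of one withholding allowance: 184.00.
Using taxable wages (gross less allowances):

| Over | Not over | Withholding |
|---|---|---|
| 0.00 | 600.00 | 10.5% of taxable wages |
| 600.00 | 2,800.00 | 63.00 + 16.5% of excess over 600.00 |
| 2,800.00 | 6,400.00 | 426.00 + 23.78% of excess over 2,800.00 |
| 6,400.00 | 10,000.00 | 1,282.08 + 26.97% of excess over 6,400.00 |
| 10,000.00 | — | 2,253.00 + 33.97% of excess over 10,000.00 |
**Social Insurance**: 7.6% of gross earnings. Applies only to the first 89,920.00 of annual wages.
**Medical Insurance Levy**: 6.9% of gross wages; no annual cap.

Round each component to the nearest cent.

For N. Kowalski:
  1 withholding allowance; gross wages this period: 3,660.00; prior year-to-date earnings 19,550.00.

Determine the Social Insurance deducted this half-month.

278.16

Social Insurance: 7.6% × 3,660.00 = 278.16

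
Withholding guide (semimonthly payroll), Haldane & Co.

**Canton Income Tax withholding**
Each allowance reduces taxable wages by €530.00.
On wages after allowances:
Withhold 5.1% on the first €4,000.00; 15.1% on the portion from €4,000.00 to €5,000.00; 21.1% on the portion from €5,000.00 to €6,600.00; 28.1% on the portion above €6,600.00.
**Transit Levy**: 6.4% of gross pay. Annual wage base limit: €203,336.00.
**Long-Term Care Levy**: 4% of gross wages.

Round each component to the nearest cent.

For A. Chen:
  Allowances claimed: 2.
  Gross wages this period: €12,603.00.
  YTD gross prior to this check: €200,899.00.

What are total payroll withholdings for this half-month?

Canton Income Tax: taxable = €12,603.00 − 2×€530.00 = €11,543.00
  €692.60 + 28.1% × (€11,543.00 − €6,600.00) = €692.60 + 28.1% × €4,943.00 = €2,081.58
Transit Levy: cap €203,336.00 − YTD €200,899.00 = €2,437.00 subject; 6.4% × €2,437.00 = €155.97
Long-Term Care Levy: 4% × €12,603.00 = €504.12
Total: €2,081.58 + €155.97 + €504.12 = €2,741.67

€2,741.67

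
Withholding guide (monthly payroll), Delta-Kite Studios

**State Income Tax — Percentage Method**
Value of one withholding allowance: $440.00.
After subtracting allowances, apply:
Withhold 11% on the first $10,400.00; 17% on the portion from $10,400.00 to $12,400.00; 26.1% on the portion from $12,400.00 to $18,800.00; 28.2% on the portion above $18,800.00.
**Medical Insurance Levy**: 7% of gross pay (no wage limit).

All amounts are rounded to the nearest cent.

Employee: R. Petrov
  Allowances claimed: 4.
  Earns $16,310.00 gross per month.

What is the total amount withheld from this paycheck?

State Income Tax: taxable = $16,310.00 − 4×$440.00 = $14,550.00
  $1,484.00 + 26.1% × ($14,550.00 − $12,400.00) = $1,484.00 + 26.1% × $2,150.00 = $2,045.15
Medical Insurance Levy: 7% × $16,310.00 = $1,141.70
Total: $2,045.15 + $1,141.70 = $3,186.85

$3,186.85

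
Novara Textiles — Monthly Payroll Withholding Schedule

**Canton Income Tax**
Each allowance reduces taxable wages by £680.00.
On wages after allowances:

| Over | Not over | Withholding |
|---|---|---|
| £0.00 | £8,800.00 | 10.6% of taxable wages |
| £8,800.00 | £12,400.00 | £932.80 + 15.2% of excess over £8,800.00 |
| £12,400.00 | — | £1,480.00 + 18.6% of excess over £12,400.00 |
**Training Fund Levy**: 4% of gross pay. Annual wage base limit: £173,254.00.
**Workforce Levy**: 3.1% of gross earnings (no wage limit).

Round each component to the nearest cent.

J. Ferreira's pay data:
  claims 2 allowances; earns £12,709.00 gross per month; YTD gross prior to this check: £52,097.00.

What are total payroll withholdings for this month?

£2,222.59

Canton Income Tax: taxable = £12,709.00 − 2×£680.00 = £11,349.00
  £932.80 + 15.2% × (£11,349.00 − £8,800.00) = £932.80 + 15.2% × £2,549.00 = £1,320.25
Training Fund Levy: 4% × £12,709.00 = £508.36
Workforce Levy: 3.1% × £12,709.00 = £393.98
Total: £1,320.25 + £508.36 + £393.98 = £2,222.59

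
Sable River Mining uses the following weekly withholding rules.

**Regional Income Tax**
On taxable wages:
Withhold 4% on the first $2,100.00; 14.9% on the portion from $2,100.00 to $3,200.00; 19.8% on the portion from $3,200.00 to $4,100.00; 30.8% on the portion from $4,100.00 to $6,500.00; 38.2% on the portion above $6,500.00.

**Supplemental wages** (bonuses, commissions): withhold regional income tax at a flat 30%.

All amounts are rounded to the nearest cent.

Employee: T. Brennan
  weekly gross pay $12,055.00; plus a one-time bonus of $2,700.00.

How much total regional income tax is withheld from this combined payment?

$4,097.31

Regional Income Tax: taxable = $12,055.00
  $1,165.30 + 38.2% × ($12,055.00 − $6,500.00) = $1,165.30 + 38.2% × $5,555.00 = $3,287.31
Supplemental (30% flat on bonus): 30% × $2,700.00 = $810.00
Total regional income tax: $3,287.31 + $810.00 = $4,097.31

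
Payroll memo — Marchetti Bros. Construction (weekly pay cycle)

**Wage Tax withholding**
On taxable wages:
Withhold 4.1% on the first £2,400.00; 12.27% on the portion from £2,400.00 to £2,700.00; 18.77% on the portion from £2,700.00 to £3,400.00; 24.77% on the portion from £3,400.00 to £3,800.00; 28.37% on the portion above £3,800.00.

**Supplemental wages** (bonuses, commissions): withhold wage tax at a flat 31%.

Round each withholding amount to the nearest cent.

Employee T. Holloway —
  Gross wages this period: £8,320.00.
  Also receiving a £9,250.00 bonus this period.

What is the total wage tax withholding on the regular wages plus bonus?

£4,515.50

Wage Tax: taxable = £8,320.00
  £365.68 + 28.37% × (£8,320.00 − £3,800.00) = £365.68 + 28.37% × £4,520.00 = £1,648.00
Supplemental (31% flat on bonus): 31% × £9,250.00 = £2,867.50
Total wage tax: £1,648.00 + £2,867.50 = £4,515.50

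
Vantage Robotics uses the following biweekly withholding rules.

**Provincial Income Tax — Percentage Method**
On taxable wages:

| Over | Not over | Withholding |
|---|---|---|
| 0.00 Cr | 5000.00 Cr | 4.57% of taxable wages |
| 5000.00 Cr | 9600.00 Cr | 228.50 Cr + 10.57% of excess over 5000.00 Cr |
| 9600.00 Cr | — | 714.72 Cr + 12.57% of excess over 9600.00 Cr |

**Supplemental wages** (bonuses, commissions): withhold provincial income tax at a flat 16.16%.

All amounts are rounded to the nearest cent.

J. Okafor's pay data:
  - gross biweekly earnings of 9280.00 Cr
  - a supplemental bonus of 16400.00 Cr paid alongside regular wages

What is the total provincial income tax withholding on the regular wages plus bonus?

Provincial Income Tax: taxable = 9280.00 Cr
  228.50 Cr + 10.57% × (9280.00 Cr − 5000.00 Cr) = 228.50 Cr + 10.57% × 4280.00 Cr = 680.90 Cr
Supplemental (16.16% flat on bonus): 16.16% × 16400.00 Cr = 2650.24 Cr
Total provincial income tax: 680.90 Cr + 2650.24 Cr = 3331.14 Cr

3331.14 Cr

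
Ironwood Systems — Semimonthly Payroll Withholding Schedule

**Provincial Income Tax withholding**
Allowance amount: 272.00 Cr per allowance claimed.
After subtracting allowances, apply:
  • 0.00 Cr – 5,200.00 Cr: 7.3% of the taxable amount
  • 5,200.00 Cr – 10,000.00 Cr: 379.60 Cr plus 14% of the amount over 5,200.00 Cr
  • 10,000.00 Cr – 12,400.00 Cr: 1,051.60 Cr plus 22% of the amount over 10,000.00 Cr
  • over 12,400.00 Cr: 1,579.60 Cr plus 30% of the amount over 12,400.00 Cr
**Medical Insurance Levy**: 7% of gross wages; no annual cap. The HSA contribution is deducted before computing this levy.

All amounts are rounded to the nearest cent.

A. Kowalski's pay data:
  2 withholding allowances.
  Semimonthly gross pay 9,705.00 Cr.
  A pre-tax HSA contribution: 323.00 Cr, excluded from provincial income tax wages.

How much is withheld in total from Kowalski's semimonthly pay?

Provincial Income Tax: taxable = 9,705.00 Cr − 323.00 Cr − 2×272.00 Cr = 8,838.00 Cr
  379.60 Cr + 14% × (8,838.00 Cr − 5,200.00 Cr) = 379.60 Cr + 14% × 3,638.00 Cr = 888.92 Cr
Medical Insurance Levy: 7% × 9,382.00 Cr = 656.74 Cr
Total: 888.92 Cr + 656.74 Cr = 1,545.66 Cr

1,545.66 Cr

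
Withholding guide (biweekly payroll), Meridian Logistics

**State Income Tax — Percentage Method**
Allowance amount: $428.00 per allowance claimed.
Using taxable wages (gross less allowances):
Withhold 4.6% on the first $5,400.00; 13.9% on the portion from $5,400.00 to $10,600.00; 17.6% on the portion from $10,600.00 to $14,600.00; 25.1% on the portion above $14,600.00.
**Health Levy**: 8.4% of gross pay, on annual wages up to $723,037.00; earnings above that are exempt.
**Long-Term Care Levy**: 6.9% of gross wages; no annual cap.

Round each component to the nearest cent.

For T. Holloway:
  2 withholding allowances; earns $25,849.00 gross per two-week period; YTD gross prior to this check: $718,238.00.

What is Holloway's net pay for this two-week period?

State Income Tax: taxable = $25,849.00 − 2×$428.00 = $24,993.00
  $1,675.20 + 25.1% × ($24,993.00 − $14,600.00) = $1,675.20 + 25.1% × $10,393.00 = $4,283.84
Health Levy: cap $723,037.00 − YTD $718,238.00 = $4,799.00 subject; 8.4% × $4,799.00 = $403.12
Long-Term Care Levy: 6.9% × $25,849.00 = $1,783.58
Total withheld: $4,283.84 + $403.12 + $1,783.58 = $6,470.54
Net pay: $25,849.00 − $6,470.54 = $19,378.46

$19,378.46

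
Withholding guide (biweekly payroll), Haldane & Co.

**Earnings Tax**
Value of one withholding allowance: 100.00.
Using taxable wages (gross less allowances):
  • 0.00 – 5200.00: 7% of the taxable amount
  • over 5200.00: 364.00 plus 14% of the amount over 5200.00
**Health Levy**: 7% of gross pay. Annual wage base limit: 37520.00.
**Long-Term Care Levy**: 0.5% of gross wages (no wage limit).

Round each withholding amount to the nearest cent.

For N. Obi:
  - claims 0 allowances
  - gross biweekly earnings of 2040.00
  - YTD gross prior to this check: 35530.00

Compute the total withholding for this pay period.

Earnings Tax: taxable = 2040.00
  7% × 2040.00 = 142.80
Health Levy: cap 37520.00 − YTD 35530.00 = 1990.00 subject; 7% × 1990.00 = 139.30
Long-Term Care Levy: 0.5% × 2040.00 = 10.20
Total: 142.80 + 139.30 + 10.20 = 292.30

292.30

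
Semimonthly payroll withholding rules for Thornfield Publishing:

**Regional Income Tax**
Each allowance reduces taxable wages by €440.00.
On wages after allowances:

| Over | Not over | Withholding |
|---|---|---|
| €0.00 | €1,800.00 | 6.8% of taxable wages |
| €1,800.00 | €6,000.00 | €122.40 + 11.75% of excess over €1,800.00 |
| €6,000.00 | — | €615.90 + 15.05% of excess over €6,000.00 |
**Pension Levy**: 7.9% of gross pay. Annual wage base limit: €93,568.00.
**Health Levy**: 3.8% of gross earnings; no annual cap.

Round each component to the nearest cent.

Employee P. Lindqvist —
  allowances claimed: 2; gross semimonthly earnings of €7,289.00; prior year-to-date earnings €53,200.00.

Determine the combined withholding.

€1,530.26

Regional Income Tax: taxable = €7,289.00 − 2×€440.00 = €6,409.00
  €615.90 + 15.05% × (€6,409.00 − €6,000.00) = €615.90 + 15.05% × €409.00 = €677.45
Pension Levy: 7.9% × €7,289.00 = €575.83
Health Levy: 3.8% × €7,289.00 = €276.98
Total: €677.45 + €575.83 + €276.98 = €1,530.26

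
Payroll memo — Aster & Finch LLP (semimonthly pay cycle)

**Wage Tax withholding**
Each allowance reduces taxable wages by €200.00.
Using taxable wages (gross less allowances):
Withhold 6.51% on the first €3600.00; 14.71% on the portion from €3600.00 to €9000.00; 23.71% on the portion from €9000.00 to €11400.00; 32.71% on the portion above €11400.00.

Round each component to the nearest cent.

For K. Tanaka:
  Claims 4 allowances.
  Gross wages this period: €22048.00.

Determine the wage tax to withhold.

€4819.02

Wage Tax: taxable = €22048.00 − 4×€200.00 = €21248.00
  €1597.74 + 32.71% × (€21248.00 − €11400.00) = €1597.74 + 32.71% × €9848.00 = €4819.02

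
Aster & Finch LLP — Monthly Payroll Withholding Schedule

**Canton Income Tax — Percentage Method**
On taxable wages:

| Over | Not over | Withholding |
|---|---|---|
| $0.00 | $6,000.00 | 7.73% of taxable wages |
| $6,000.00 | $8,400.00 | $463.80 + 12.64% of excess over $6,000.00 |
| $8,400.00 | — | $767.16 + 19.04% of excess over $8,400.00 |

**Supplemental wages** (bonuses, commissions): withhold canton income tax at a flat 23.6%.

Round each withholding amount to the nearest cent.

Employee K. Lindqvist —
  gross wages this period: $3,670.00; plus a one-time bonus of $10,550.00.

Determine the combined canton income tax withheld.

Canton Income Tax: taxable = $3,670.00
  7.73% × $3,670.00 = $283.69
Supplemental (23.6% flat on bonus): 23.6% × $10,550.00 = $2,489.80
Total canton income tax: $283.69 + $2,489.80 = $2,773.49

$2,773.49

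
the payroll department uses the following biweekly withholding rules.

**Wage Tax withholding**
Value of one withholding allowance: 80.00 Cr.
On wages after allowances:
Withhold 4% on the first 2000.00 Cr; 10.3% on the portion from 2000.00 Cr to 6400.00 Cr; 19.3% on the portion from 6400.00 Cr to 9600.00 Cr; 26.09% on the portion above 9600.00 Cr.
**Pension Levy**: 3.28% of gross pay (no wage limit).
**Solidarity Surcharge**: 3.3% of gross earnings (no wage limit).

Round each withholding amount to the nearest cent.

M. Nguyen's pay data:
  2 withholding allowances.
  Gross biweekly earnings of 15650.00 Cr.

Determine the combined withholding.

Wage Tax: taxable = 15650.00 Cr − 2×80.00 Cr = 15490.00 Cr
  1150.80 Cr + 26.09% × (15490.00 Cr − 9600.00 Cr) = 1150.80 Cr + 26.09% × 5890.00 Cr = 2687.50 Cr
Pension Levy: 3.28% × 15650.00 Cr = 513.32 Cr
Solidarity Surcharge: 3.3% × 15650.00 Cr = 516.45 Cr
Total: 2687.50 Cr + 513.32 Cr + 516.45 Cr = 3717.27 Cr

3717.27 Cr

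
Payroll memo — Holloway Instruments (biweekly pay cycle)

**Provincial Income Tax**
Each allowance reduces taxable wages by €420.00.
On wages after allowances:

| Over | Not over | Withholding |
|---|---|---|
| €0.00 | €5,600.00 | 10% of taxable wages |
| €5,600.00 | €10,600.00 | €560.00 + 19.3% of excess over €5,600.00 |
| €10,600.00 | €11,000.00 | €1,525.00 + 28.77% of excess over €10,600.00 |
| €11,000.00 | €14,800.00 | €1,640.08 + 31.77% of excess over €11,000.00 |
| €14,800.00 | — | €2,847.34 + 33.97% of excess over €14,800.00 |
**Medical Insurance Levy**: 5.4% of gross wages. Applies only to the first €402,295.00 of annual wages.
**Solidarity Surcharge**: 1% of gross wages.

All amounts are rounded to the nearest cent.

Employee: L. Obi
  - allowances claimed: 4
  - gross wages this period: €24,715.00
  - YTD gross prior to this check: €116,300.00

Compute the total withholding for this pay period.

€7,226.53

Provincial Income Tax: taxable = €24,715.00 − 4×€420.00 = €23,035.00
  €2,847.34 + 33.97% × (€23,035.00 − €14,800.00) = €2,847.34 + 33.97% × €8,235.00 = €5,644.77
Medical Insurance Levy: 5.4% × €24,715.00 = €1,334.61
Solidarity Surcharge: 1% × €24,715.00 = €247.15
Total: €5,644.77 + €1,334.61 + €247.15 = €7,226.53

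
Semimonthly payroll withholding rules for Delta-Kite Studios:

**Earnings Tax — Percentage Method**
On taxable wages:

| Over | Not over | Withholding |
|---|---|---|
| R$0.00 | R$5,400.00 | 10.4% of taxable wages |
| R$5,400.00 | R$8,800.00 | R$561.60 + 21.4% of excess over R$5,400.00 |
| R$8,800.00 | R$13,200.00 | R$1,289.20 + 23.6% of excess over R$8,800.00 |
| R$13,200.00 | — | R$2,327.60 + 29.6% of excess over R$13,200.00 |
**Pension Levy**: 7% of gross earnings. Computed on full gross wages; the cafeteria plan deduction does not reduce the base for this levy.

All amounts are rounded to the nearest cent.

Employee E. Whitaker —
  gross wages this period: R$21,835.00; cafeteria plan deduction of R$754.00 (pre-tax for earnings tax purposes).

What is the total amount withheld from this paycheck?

Earnings Tax: taxable = R$21,835.00 − R$754.00 = R$21,081.00
  R$2,327.60 + 29.6% × (R$21,081.00 − R$13,200.00) = R$2,327.60 + 29.6% × R$7,881.00 = R$4,660.38
Pension Levy: 7% × R$21,835.00 = R$1,528.45
Total: R$4,660.38 + R$1,528.45 = R$6,188.83

R$6,188.83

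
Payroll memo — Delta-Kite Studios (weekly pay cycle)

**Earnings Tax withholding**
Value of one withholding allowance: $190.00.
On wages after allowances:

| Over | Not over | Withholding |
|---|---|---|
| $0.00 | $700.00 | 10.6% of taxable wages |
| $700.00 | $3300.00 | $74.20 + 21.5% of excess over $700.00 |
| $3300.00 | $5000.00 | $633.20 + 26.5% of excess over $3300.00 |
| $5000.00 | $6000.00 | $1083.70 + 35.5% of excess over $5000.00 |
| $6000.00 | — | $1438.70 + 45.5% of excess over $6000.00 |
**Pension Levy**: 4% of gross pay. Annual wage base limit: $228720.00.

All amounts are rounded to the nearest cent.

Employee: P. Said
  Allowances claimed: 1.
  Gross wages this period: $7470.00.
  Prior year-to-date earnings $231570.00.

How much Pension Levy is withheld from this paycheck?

Pension Levy: YTD $231570.00 ≥ cap $228720.00 → $0.00

$0.00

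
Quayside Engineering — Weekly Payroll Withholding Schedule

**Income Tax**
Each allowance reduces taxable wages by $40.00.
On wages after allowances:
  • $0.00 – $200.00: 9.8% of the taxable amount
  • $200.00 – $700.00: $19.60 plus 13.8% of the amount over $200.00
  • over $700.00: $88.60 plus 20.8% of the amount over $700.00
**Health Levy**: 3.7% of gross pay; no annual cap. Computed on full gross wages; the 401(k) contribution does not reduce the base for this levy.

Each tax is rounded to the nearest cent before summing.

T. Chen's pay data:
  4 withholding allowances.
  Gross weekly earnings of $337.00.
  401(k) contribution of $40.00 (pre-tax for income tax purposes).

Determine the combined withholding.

Income Tax: taxable = $337.00 − $40.00 − 4×$40.00 = $137.00
  9.8% × $137.00 = $13.43
Health Levy: 3.7% × $337.00 = $12.47
Total: $13.43 + $12.47 = $25.90

$25.90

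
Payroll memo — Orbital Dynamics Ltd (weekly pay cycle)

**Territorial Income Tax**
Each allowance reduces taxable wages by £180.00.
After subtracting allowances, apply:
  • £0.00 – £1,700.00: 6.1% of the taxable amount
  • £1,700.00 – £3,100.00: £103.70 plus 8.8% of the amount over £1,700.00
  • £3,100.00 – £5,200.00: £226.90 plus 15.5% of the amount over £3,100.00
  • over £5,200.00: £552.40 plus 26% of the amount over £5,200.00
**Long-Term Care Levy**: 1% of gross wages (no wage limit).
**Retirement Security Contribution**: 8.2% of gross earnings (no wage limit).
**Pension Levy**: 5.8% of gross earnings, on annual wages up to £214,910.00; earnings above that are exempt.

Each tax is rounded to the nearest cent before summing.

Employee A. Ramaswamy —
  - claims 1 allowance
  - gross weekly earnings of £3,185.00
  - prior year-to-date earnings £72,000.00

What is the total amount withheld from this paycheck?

Territorial Income Tax: taxable = £3,185.00 − 1×£180.00 = £3,005.00
  £103.70 + 8.8% × (£3,005.00 − £1,700.00) = £103.70 + 8.8% × £1,305.00 = £218.54
Long-Term Care Levy: 1% × £3,185.00 = £31.85
Retirement Security Contribution: 8.2% × £3,185.00 = £261.17
Pension Levy: 5.8% × £3,185.00 = £184.73
Total: £218.54 + £31.85 + £261.17 + £184.73 = £696.29

£696.29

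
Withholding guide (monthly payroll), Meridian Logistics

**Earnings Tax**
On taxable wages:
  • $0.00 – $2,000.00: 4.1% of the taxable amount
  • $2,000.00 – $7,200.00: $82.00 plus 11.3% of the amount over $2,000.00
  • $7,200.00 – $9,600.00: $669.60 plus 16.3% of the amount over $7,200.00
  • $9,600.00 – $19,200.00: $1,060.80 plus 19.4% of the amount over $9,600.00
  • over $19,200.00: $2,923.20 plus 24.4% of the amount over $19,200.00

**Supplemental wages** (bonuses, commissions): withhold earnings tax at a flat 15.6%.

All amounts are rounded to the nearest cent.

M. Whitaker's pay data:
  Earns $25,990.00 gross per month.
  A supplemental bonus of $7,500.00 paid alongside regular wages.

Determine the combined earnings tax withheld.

Earnings Tax: taxable = $25,990.00
  $2,923.20 + 24.4% × ($25,990.00 − $19,200.00) = $2,923.20 + 24.4% × $6,790.00 = $4,579.96
Supplemental (15.6% flat on bonus): 15.6% × $7,500.00 = $1,170.00
Total earnings tax: $4,579.96 + $1,170.00 = $5,749.96

$5,749.96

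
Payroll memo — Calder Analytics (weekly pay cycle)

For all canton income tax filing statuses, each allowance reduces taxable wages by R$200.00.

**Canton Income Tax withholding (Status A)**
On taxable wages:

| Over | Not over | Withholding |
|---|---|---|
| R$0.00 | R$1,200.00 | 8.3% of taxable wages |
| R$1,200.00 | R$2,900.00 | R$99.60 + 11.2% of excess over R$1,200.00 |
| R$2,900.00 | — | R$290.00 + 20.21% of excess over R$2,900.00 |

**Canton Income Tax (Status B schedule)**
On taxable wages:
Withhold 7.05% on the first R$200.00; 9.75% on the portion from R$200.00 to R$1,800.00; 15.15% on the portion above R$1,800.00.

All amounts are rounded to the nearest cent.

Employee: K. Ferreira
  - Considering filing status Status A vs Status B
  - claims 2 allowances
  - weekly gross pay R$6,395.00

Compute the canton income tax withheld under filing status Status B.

Canton Income Tax (Status B): taxable = R$6,395.00 − 2×R$200.00 = R$5,995.00
  R$170.10 + 15.15% × (R$5,995.00 − R$1,800.00) = R$170.10 + 15.15% × R$4,195.00 = R$805.64

R$805.64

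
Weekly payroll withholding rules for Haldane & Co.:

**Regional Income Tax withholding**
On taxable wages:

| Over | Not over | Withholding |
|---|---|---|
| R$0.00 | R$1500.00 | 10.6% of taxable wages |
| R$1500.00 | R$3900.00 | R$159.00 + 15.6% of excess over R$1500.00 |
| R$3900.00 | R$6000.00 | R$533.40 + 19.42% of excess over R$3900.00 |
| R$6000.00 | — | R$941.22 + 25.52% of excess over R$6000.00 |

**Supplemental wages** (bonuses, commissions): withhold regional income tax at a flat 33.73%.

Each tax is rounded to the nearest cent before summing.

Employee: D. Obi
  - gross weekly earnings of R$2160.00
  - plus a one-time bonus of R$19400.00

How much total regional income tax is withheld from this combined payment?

R$6805.58

Regional Income Tax: taxable = R$2160.00
  R$159.00 + 15.6% × (R$2160.00 − R$1500.00) = R$159.00 + 15.6% × R$660.00 = R$261.96
Supplemental (33.73% flat on bonus): 33.73% × R$19400.00 = R$6543.62
Total regional income tax: R$261.96 + R$6543.62 = R$6805.58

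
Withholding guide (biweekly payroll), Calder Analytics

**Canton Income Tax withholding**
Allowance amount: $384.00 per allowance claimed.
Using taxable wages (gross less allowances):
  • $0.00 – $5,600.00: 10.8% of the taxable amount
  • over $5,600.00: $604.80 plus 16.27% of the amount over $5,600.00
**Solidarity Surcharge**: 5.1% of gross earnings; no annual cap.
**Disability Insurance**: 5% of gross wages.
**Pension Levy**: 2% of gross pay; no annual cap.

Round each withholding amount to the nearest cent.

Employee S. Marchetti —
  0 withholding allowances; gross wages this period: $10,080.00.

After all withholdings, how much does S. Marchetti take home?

$7,526.62

Canton Income Tax: taxable = $10,080.00
  $604.80 + 16.27% × ($10,080.00 − $5,600.00) = $604.80 + 16.27% × $4,480.00 = $1,333.70
Solidarity Surcharge: 5.1% × $10,080.00 = $514.08
Disability Insurance: 5% × $10,080.00 = $504.00
Pension Levy: 2% × $10,080.00 = $201.60
Total withheld: $1,333.70 + $514.08 + $504.00 + $201.60 = $2,553.38
Net pay: $10,080.00 − $2,553.38 = $7,526.62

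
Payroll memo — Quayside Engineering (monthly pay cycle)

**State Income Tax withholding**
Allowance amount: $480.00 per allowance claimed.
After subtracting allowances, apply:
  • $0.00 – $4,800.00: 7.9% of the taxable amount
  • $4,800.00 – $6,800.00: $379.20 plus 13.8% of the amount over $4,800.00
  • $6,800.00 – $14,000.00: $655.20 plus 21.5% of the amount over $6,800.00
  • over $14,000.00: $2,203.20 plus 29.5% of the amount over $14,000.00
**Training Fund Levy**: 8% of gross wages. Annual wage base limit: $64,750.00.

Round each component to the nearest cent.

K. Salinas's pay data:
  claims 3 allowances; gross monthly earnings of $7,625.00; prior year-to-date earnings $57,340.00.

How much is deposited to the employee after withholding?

State Income Tax: taxable = $7,625.00 − 3×$480.00 = $6,185.00
  $379.20 + 13.8% × ($6,185.00 − $4,800.00) = $379.20 + 13.8% × $1,385.00 = $570.33
Training Fund Levy: cap $64,750.00 − YTD $57,340.00 = $7,410.00 subject; 8% × $7,410.00 = $592.80
Total withheld: $570.33 + $592.80 = $1,163.13
Net pay: $7,625.00 − $1,163.13 = $6,461.87

$6,461.87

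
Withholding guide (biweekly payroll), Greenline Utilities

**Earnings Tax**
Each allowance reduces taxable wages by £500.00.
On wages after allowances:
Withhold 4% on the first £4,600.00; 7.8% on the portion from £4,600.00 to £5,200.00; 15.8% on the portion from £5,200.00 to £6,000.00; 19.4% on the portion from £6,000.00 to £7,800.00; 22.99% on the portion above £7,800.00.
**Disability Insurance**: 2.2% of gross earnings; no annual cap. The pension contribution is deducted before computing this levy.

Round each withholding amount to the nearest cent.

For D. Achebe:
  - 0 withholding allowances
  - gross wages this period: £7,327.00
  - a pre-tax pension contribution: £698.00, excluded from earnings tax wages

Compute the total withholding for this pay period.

Earnings Tax: taxable = £7,327.00 − £698.00 = £6,629.00
  £357.20 + 19.4% × (£6,629.00 − £6,000.00) = £357.20 + 19.4% × £629.00 = £479.23
Disability Insurance: 2.2% × £6,629.00 = £145.84
Total: £479.23 + £145.84 = £625.07

£625.07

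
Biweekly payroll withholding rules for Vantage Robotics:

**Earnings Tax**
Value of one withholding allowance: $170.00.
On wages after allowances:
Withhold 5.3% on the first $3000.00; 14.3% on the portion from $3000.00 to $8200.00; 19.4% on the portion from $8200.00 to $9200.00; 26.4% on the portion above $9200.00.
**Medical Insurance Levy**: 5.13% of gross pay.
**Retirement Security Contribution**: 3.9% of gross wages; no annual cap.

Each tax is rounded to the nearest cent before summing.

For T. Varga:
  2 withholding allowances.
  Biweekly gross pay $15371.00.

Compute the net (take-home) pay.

Earnings Tax: taxable = $15371.00 − 2×$170.00 = $15031.00
  $1096.60 + 26.4% × ($15031.00 − $9200.00) = $1096.60 + 26.4% × $5831.00 = $2635.98
Medical Insurance Levy: 5.13% × $15371.00 = $788.53
Retirement Security Contribution: 3.9% × $15371.00 = $599.47
Total withheld: $2635.98 + $788.53 + $599.47 = $4023.98
Net pay: $15371.00 − $4023.98 = $11347.02

$11347.02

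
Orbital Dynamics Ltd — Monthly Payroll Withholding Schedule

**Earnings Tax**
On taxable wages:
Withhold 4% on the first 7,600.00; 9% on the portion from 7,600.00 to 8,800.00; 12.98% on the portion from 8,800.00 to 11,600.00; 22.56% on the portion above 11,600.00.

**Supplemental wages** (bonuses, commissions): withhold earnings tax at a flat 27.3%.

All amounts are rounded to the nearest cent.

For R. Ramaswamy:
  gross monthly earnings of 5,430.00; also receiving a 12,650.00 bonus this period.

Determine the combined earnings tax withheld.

Earnings Tax: taxable = 5,430.00
  4% × 5,430.00 = 217.20
Supplemental (27.3% flat on bonus): 27.3% × 12,650.00 = 3,453.45
Total earnings tax: 217.20 + 3,453.45 = 3,670.65

3,670.65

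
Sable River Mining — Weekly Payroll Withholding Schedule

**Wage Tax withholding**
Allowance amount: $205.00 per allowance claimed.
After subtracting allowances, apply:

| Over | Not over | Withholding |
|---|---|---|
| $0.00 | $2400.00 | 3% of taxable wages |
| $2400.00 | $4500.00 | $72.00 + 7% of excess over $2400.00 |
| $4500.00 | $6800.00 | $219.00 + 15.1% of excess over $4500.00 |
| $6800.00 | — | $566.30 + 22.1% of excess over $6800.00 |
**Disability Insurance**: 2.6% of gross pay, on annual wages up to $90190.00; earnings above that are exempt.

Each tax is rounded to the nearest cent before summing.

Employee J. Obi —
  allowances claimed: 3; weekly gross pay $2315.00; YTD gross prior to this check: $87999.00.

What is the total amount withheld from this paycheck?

$107.97

Wage Tax: taxable = $2315.00 − 3×$205.00 = $1700.00
  3% × $1700.00 = $51.00
Disability Insurance: cap $90190.00 − YTD $87999.00 = $2191.00 subject; 2.6% × $2191.00 = $56.97
Total: $51.00 + $56.97 = $107.97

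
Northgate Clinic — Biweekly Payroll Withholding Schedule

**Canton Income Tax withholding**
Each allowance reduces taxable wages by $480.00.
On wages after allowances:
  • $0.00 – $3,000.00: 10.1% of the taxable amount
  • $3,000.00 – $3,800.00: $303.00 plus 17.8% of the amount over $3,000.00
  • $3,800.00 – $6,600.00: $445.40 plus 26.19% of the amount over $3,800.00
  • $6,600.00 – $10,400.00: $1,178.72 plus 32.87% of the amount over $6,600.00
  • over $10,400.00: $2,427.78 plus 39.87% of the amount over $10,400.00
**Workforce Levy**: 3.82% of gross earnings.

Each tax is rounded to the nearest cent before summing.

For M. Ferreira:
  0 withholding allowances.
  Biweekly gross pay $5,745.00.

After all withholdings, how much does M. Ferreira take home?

$4,570.74

Canton Income Tax: taxable = $5,745.00
  $445.40 + 26.19% × ($5,745.00 − $3,800.00) = $445.40 + 26.19% × $1,945.00 = $954.80
Workforce Levy: 3.82% × $5,745.00 = $219.46
Total withheld: $954.80 + $219.46 = $1,174.26
Net pay: $5,745.00 − $1,174.26 = $4,570.74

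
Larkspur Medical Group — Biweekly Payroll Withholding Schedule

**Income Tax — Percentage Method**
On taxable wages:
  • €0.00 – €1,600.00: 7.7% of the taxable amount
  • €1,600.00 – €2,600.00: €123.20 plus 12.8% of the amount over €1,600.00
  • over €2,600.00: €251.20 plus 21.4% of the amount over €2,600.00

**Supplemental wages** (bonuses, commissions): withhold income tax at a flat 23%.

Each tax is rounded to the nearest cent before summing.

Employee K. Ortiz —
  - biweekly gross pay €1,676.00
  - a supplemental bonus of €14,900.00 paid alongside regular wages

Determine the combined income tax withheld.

Income Tax: taxable = €1,676.00
  €123.20 + 12.8% × (€1,676.00 − €1,600.00) = €123.20 + 12.8% × €76.00 = €132.93
Supplemental (23% flat on bonus): 23% × €14,900.00 = €3,427.00
Total income tax: €132.93 + €3,427.00 = €3,559.93

€3,559.93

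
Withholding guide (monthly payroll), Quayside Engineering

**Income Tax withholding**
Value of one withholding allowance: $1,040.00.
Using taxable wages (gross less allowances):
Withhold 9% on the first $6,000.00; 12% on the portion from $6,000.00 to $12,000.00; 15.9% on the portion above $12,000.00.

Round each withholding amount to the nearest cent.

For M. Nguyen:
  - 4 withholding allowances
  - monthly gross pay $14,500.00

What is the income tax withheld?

Income Tax: taxable = $14,500.00 − 4×$1,040.00 = $10,340.00
  $540.00 + 12% × ($10,340.00 − $6,000.00) = $540.00 + 12% × $4,340.00 = $1,060.80

$1,060.80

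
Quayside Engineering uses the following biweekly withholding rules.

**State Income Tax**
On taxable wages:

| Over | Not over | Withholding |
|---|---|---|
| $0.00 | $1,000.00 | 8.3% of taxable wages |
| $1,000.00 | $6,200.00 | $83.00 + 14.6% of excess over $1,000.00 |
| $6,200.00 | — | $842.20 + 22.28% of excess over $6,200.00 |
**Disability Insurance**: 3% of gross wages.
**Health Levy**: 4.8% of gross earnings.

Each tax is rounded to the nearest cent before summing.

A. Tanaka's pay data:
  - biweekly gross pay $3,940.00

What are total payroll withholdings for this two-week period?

$819.56

State Income Tax: taxable = $3,940.00
  $83.00 + 14.6% × ($3,940.00 − $1,000.00) = $83.00 + 14.6% × $2,940.00 = $512.24
Disability Insurance: 3% × $3,940.00 = $118.20
Health Levy: 4.8% × $3,940.00 = $189.12
Total: $512.24 + $118.20 + $189.12 = $819.56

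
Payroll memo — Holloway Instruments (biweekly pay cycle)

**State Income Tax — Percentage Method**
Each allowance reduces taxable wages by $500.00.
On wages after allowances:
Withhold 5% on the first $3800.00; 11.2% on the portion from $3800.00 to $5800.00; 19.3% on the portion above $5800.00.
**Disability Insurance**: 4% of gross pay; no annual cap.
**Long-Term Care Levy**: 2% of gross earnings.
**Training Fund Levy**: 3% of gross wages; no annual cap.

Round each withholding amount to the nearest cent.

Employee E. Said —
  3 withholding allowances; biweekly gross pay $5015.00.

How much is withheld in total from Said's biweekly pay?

$627.10

State Income Tax: taxable = $5015.00 − 3×$500.00 = $3515.00
  5% × $3515.00 = $175.75
Disability Insurance: 4% × $5015.00 = $200.60
Long-Term Care Levy: 2% × $5015.00 = $100.30
Training Fund Levy: 3% × $5015.00 = $150.45
Total: $175.75 + $200.60 + $100.30 + $150.45 = $627.10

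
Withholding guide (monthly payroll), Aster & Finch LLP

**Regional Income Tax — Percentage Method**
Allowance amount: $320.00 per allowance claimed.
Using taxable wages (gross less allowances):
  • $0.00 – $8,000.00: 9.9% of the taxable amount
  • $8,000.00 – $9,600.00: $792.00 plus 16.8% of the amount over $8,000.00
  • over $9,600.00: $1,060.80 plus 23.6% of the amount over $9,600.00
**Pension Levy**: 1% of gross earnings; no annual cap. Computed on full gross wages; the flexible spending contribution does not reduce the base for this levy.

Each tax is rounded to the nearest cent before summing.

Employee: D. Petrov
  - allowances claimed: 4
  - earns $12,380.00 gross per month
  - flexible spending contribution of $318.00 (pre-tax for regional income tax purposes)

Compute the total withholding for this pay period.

Regional Income Tax: taxable = $12,380.00 − $318.00 − 4×$320.00 = $10,782.00
  $1,060.80 + 23.6% × ($10,782.00 − $9,600.00) = $1,060.80 + 23.6% × $1,182.00 = $1,339.75
Pension Levy: 1% × $12,380.00 = $123.80
Total: $1,339.75 + $123.80 = $1,463.55

$1,463.55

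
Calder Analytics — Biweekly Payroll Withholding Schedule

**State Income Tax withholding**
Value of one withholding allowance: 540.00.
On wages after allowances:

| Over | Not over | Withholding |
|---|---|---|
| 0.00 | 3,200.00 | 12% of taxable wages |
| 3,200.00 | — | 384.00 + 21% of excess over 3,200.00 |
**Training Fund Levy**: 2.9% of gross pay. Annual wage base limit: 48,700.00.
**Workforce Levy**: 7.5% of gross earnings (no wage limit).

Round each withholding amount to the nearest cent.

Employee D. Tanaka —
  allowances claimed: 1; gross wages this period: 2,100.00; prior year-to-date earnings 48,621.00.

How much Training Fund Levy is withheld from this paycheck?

2.29

Training Fund Levy: cap 48,700.00 − YTD 48,621.00 = 79.00 subject; 2.9% × 79.00 = 2.29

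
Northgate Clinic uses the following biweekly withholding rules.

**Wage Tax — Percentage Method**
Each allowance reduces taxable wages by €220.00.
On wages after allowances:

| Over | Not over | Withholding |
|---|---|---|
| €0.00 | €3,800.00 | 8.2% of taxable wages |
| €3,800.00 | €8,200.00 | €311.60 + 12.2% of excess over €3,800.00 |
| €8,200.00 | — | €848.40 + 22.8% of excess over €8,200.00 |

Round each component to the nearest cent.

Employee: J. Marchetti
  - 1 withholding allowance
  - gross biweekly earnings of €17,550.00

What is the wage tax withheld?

Wage Tax: taxable = €17,550.00 − 1×€220.00 = €17,330.00
  €848.40 + 22.8% × (€17,330.00 − €8,200.00) = €848.40 + 22.8% × €9,130.00 = €2,930.04

€2,930.04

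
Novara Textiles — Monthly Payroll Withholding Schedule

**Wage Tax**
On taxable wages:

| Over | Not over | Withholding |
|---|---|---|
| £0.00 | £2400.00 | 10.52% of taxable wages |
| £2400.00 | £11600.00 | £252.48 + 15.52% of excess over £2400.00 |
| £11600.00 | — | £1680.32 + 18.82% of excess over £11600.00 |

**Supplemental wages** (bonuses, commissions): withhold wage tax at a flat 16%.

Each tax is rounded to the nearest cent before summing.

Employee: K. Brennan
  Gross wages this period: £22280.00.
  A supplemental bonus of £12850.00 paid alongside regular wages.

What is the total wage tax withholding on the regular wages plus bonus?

Wage Tax: taxable = £22280.00
  £1680.32 + 18.82% × (£22280.00 − £11600.00) = £1680.32 + 18.82% × £10680.00 = £3690.30
Supplemental (16% flat on bonus): 16% × £12850.00 = £2056.00
Total wage tax: £3690.30 + £2056.00 = £5746.30

£5746.30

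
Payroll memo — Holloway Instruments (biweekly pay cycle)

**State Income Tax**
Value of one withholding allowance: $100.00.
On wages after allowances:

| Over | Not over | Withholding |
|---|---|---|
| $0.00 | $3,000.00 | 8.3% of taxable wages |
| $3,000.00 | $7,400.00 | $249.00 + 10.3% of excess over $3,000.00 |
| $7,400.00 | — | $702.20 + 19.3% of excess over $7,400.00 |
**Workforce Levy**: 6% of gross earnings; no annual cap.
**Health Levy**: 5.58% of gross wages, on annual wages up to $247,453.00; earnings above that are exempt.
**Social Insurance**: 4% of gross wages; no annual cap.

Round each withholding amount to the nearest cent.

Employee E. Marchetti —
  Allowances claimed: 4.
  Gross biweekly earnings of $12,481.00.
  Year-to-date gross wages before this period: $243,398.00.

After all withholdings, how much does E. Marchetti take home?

State Income Tax: taxable = $12,481.00 − 4×$100.00 = $12,081.00
  $702.20 + 19.3% × ($12,081.00 − $7,400.00) = $702.20 + 19.3% × $4,681.00 = $1,605.63
Workforce Levy: 6% × $12,481.00 = $748.86
Health Levy: cap $247,453.00 − YTD $243,398.00 = $4,055.00 subject; 5.58% × $4,055.00 = $226.27
Social Insurance: 4% × $12,481.00 = $499.24
Total withheld: $1,605.63 + $748.86 + $226.27 + $499.24 = $3,080.00
Net pay: $12,481.00 − $3,080.00 = $9,401.00

$9,401.00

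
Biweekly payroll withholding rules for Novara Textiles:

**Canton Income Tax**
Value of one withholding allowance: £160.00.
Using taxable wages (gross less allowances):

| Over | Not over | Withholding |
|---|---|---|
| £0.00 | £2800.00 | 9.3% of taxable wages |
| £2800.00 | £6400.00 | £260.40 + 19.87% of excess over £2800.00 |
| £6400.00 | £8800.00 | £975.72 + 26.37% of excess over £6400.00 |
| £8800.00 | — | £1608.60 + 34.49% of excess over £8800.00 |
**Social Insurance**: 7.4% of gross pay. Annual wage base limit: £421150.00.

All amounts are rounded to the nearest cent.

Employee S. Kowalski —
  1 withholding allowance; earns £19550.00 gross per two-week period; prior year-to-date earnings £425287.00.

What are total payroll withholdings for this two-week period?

Canton Income Tax: taxable = £19550.00 − 1×£160.00 = £19390.00
  £1608.60 + 34.49% × (£19390.00 − £8800.00) = £1608.60 + 34.49% × £10590.00 = £5261.09
Social Insurance: YTD £425287.00 ≥ cap £421150.00 → £0.00
Total: £5261.09 + £0.00 = £5261.09

£5261.09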